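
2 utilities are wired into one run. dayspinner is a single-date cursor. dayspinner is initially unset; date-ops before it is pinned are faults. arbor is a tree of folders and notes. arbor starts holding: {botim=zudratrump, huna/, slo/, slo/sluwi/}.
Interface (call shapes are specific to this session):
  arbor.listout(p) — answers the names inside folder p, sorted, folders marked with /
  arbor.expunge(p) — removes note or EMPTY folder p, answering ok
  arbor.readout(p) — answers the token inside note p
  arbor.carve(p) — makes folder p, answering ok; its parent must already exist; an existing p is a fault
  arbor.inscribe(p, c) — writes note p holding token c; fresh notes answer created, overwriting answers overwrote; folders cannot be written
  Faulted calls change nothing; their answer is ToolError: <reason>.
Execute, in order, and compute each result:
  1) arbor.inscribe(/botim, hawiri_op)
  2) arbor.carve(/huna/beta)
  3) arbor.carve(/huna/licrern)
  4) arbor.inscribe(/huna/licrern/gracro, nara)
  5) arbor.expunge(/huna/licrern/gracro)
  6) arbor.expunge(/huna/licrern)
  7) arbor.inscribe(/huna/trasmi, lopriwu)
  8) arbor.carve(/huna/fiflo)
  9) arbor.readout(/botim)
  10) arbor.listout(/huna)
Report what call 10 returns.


Answer: [beta/, fiflo/, trasmi]

Derivation:
Using arbor.inscribe(p→/botim, c→hawiri_op), which returns overwrote.
Invoking arbor.carve(p→/huna/beta), which returns ok.
Calling arbor.carve(p→/huna/licrern), and observe ok.
Next I call arbor.inscribe(p→/huna/licrern/gracro, c→nara), yielding created.
Calling arbor.expunge(p→/huna/licrern/gracro), and observe ok.
I use arbor.expunge(p→/huna/licrern), and see ok.
Calling arbor.inscribe(p→/huna/trasmi, c→lopriwu), and observe created.
Next I call arbor.carve(p→/huna/fiflo), and see ok.
Invoking arbor.readout(p→/botim), — result: hawiri_op.
I call arbor.listout(p→/huna), yielding [beta/, fiflo/, trasmi].


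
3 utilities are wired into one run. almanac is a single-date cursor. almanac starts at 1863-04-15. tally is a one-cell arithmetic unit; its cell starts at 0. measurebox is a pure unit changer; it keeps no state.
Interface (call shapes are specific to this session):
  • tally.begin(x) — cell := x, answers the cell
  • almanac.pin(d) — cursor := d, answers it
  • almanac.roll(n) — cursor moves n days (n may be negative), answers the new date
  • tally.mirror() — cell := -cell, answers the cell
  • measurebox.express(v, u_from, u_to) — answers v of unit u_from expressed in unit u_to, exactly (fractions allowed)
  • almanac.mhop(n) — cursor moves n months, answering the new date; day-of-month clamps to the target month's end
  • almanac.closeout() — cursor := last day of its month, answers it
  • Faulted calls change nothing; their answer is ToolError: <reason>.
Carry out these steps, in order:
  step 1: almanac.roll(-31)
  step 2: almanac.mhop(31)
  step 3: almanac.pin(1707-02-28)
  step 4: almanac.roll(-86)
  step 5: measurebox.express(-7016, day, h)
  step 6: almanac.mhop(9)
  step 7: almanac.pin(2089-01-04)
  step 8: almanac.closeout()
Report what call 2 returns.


Answer: 1865-10-15

Derivation:
// 1. almanac.roll(n: -31) ~> 1863-03-15
// 2. almanac.mhop(n: 31) ~> 1865-10-15
// 3. almanac.pin(d: 1707-02-28) ~> 1707-02-28
// 4. almanac.roll(n: -86) ~> 1706-12-04
// 5. measurebox.express(v: -7016, u_from: day, u_to: h) ~> -168384
// 6. almanac.mhop(n: 9) ~> 1707-09-04
// 7. almanac.pin(d: 2089-01-04) ~> 2089-01-04
// 8. almanac.closeout() ~> 2089-01-31


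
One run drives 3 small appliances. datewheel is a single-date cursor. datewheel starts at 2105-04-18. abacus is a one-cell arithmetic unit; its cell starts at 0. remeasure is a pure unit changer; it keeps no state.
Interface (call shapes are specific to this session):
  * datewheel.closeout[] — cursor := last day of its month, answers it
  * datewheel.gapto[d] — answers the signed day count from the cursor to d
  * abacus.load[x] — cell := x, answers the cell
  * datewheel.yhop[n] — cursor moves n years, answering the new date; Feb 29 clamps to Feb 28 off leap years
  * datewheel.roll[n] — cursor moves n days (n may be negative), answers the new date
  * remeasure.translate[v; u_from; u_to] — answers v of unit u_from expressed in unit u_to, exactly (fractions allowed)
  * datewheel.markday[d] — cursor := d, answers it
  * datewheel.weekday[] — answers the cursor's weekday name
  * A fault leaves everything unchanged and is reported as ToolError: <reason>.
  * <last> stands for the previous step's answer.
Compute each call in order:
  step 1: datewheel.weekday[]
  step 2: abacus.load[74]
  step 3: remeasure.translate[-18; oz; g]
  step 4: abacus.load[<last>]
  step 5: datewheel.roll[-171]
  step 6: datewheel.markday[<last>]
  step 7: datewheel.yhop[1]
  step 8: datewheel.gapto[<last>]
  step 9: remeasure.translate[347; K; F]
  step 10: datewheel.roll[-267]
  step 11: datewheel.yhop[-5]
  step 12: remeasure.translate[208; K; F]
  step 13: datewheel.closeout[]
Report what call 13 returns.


> datewheel.weekday
[out] Saturday
> abacus.load x='74'
[out] 74
> remeasure.translate v='-18' u_from='oz' u_to='g'
[out] -408233133/800000
> abacus.load x='<last>'
[out] -408233133/800000
> datewheel.roll n='-171'
[out] 2104-10-29
> datewheel.markday d='<last>'
[out] 2104-10-29
> datewheel.yhop n='1'
[out] 2105-10-29
> datewheel.gapto d='<last>'
[out] 0
> remeasure.translate v='347' u_from='K' u_to='F'
[out] 16493/100
> datewheel.roll n='-267'
[out] 2105-02-04
> datewheel.yhop n='-5'
[out] 2100-02-04
> remeasure.translate v='208' u_from='K' u_to='F'
[out] -8527/100
> datewheel.closeout
[out] 2100-02-28

Answer: 2100-02-28


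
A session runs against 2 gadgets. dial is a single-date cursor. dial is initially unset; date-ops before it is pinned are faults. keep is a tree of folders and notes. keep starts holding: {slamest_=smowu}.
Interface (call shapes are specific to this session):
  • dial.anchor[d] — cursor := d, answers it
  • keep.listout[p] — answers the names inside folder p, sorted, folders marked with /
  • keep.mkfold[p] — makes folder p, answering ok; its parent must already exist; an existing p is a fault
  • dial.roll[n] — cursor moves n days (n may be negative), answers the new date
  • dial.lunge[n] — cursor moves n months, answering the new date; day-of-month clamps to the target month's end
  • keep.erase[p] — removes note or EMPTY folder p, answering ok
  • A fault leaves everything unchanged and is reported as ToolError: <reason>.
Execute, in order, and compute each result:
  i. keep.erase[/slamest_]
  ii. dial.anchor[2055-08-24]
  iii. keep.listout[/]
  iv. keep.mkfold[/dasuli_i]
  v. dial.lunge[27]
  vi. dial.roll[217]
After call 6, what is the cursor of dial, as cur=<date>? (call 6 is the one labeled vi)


Answer: cur=2058-06-29

Derivation:
>>> erase p: /slamest_
[out] ok
>>> anchor d: 2055-08-24
[out] 2055-08-24
>>> listout p: /
[out] []
>>> mkfold p: /dasuli_i
[out] ok
>>> lunge n: 27
[out] 2057-11-24
>>> roll n: 217
[out] 2058-06-29


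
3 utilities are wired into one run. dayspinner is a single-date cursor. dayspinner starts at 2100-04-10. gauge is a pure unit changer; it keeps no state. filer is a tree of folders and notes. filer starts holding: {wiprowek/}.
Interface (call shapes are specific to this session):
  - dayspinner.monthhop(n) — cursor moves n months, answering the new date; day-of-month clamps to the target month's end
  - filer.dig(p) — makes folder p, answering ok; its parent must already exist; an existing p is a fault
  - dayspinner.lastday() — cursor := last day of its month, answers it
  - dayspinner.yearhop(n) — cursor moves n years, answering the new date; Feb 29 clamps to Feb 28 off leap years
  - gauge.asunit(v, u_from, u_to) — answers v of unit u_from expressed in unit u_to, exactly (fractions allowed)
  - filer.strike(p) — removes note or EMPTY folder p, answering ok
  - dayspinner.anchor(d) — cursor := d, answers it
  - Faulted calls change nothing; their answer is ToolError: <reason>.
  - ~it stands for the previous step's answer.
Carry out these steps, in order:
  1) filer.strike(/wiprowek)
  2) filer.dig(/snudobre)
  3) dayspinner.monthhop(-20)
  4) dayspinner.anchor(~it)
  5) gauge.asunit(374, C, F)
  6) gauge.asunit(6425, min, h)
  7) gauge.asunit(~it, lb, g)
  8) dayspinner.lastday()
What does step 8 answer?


% filer.strike(p='/wiprowek') == ok
% filer.dig(p='/snudobre') == ok
% dayspinner.monthhop(n='-20') == 2098-08-10
% dayspinner.anchor(d='~it') == 2098-08-10
% gauge.asunit(v='374', u_from='C', u_to='F') == 3526/5
% gauge.asunit(v='6425', u_from='min', u_to='h') == 1285/12
% gauge.asunit(v='~it', u_from='lb', u_to='g') == 11657323909/240000
% dayspinner.lastday() == 2098-08-31

Answer: 2098-08-31


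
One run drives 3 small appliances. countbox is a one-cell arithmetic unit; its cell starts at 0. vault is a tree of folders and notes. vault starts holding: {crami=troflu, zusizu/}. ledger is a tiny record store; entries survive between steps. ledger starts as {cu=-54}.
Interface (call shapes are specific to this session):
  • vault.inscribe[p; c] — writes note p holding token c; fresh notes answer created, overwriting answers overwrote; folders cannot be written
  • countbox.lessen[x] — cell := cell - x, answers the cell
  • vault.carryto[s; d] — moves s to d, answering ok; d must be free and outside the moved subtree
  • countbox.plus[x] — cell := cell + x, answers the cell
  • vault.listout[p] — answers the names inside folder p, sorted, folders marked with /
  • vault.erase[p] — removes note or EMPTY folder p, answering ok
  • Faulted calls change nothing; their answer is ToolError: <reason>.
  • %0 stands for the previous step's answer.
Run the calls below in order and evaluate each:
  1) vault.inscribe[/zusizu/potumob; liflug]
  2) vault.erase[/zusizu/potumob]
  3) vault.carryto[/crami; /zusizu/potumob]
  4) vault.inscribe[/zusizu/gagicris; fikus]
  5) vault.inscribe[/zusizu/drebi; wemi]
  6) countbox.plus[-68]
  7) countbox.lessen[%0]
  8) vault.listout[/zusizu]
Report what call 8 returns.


Answer: [drebi, gagicris, potumob]

Derivation:
;; vault.inscribe(p='/zusizu/potumob', c='liflug') == created
;; vault.erase(p='/zusizu/potumob') == ok
;; vault.carryto(s='/crami', d='/zusizu/potumob') == ok
;; vault.inscribe(p='/zusizu/gagicris', c='fikus') == created
;; vault.inscribe(p='/zusizu/drebi', c='wemi') == created
;; countbox.plus(x='-68') == -68
;; countbox.lessen(x='%0') == 0
;; vault.listout(p='/zusizu') == [drebi, gagicris, potumob]


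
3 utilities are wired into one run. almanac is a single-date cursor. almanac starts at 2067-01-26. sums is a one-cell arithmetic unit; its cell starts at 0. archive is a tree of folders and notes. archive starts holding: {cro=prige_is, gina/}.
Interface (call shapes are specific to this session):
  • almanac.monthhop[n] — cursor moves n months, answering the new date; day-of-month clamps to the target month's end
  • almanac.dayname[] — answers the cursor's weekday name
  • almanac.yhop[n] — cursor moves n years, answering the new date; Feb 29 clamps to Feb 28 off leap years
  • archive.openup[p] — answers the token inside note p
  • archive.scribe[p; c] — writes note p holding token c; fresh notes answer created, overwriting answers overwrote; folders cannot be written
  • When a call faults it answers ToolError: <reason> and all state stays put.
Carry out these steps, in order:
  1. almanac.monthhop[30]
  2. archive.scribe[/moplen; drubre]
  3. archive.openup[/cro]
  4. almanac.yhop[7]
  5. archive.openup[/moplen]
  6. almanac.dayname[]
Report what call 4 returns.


Act: monthhop[n→30]
Obs: 2069-07-26
Act: scribe[p→/moplen; c→drubre]
Obs: created
Act: openup[p→/cro]
Obs: prige_is
Act: yhop[n→7]
Obs: 2076-07-26
Act: openup[p→/moplen]
Obs: drubre
Act: dayname[]
Obs: Sunday

Answer: 2076-07-26


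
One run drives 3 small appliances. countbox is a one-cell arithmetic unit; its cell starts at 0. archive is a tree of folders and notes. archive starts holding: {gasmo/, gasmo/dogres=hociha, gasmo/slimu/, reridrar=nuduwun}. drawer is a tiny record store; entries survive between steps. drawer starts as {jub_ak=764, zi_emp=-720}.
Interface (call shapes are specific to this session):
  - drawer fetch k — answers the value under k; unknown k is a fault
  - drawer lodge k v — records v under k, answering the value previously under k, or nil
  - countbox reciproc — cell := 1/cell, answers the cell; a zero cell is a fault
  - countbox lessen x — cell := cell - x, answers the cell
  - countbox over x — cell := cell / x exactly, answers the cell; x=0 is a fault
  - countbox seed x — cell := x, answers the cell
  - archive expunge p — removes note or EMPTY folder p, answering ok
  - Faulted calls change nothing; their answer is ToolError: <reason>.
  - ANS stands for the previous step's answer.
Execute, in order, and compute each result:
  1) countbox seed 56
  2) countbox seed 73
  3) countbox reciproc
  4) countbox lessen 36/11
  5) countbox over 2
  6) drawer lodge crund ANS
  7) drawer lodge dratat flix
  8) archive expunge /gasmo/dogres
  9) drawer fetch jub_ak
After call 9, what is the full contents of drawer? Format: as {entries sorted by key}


Invoking countbox seed on x='56', giving 56.
Then countbox seed on x='73', — result: 73.
Then countbox reciproc(), and get 1/73.
Now I run countbox lessen on x='36/11', → -2617/803.
I try countbox over on x='2', which returns -2617/1606.
Calling drawer lodge on k='crund', v='ANS', and observe nil.
I call drawer lodge on k='dratat', v='flix', → nil.
Using archive expunge on p='/gasmo/dogres', — result: ok.
I try drawer fetch on k='jub_ak', which returns 764.

Answer: {crund=-2617/1606, dratat=flix, jub_ak=764, zi_emp=-720}


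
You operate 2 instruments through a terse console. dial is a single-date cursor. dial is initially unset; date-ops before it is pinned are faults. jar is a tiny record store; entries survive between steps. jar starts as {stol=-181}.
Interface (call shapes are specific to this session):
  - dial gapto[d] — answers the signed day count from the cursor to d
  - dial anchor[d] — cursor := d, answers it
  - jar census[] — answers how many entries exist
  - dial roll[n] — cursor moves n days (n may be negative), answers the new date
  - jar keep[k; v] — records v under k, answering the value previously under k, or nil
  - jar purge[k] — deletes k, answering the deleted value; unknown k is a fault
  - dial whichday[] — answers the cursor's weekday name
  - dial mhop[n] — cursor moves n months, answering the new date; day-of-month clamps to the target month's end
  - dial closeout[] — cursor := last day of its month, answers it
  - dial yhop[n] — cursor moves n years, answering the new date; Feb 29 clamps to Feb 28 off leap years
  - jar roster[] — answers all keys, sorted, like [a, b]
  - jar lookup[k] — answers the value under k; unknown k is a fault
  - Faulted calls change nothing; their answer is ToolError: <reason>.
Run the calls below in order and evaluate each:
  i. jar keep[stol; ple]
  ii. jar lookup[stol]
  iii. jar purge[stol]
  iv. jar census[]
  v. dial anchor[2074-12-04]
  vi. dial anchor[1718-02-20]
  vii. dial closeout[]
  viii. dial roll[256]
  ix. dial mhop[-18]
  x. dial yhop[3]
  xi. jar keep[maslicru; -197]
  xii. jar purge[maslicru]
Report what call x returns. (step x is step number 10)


// jar keep(k→stol, v→ple) => -181
// jar lookup(k→stol) => ple
// jar purge(k→stol) => ple
// jar census() => 0
// dial anchor(d→2074-12-04) => 2074-12-04
// dial anchor(d→1718-02-20) => 1718-02-20
// dial closeout() => 1718-02-28
// dial roll(n→256) => 1718-11-11
// dial mhop(n→-18) => 1717-05-11
// dial yhop(n→3) => 1720-05-11
// jar keep(k→maslicru, v→-197) => nil
// jar purge(k→maslicru) => -197

Answer: 1720-05-11


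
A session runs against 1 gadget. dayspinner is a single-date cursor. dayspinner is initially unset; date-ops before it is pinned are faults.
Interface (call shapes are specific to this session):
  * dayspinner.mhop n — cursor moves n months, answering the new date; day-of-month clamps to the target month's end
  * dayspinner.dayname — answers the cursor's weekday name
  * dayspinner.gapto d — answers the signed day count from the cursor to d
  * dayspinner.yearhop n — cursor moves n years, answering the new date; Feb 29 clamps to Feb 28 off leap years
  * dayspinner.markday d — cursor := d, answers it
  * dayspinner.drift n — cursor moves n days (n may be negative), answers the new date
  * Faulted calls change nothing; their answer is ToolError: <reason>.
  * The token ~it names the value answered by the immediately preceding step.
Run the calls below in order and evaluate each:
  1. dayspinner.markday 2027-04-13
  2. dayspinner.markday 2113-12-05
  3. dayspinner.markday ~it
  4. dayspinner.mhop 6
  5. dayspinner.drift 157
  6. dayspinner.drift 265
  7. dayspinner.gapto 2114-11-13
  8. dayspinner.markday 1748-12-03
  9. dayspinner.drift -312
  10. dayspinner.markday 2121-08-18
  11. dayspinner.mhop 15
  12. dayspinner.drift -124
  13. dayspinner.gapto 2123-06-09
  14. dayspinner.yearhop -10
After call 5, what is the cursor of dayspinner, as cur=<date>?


Answer: cur=2114-11-09

Derivation:
Act: dayspinner.markday[d→2027-04-13]
Obs: 2027-04-13
Act: dayspinner.markday[d→2113-12-05]
Obs: 2113-12-05
Act: dayspinner.markday[d→~it]
Obs: 2113-12-05
Act: dayspinner.mhop[n→6]
Obs: 2114-06-05
Act: dayspinner.drift[n→157]
Obs: 2114-11-09
Act: dayspinner.drift[n→265]
Obs: 2115-08-01
Act: dayspinner.gapto[d→2114-11-13]
Obs: -261
Act: dayspinner.markday[d→1748-12-03]
Obs: 1748-12-03
Act: dayspinner.drift[n→-312]
Obs: 1748-01-26
Act: dayspinner.markday[d→2121-08-18]
Obs: 2121-08-18
Act: dayspinner.mhop[n→15]
Obs: 2122-11-18
Act: dayspinner.drift[n→-124]
Obs: 2122-07-17
Act: dayspinner.gapto[d→2123-06-09]
Obs: 327
Act: dayspinner.yearhop[n→-10]
Obs: 2112-07-17


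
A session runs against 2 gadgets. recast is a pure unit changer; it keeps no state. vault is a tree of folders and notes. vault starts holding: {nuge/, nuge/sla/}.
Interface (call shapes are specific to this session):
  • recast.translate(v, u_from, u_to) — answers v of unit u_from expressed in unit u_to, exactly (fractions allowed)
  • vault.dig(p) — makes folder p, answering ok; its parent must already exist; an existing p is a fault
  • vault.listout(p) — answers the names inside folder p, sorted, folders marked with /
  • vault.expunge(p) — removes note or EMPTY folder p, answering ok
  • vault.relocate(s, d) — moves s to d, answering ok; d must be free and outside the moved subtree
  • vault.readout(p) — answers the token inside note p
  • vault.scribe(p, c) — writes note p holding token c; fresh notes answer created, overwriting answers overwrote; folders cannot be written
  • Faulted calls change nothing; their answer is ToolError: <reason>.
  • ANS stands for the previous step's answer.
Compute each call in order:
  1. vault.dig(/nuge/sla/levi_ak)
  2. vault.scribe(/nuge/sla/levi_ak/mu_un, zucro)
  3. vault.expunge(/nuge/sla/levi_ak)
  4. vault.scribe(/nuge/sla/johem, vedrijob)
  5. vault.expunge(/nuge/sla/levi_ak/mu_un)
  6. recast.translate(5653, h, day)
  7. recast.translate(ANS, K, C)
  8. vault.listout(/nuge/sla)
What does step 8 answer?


Answer: [johem, levi_ak/]

Derivation:
·→ vault.dig(p→/nuge/sla/levi_ak)
·← ok
·→ vault.scribe(p→/nuge/sla/levi_ak/mu_un, c→zucro)
·← created
·→ vault.expunge(p→/nuge/sla/levi_ak)
·← ToolError: not empty
·→ vault.scribe(p→/nuge/sla/johem, c→vedrijob)
·← created
·→ vault.expunge(p→/nuge/sla/levi_ak/mu_un)
·← ok
·→ recast.translate(v→5653, u_from→h, u_to→day)
·← 5653/24
·→ recast.translate(v→ANS, u_from→K, u_to→C)
·← -4513/120
·→ vault.listout(p→/nuge/sla)
·← [johem, levi_ak/]


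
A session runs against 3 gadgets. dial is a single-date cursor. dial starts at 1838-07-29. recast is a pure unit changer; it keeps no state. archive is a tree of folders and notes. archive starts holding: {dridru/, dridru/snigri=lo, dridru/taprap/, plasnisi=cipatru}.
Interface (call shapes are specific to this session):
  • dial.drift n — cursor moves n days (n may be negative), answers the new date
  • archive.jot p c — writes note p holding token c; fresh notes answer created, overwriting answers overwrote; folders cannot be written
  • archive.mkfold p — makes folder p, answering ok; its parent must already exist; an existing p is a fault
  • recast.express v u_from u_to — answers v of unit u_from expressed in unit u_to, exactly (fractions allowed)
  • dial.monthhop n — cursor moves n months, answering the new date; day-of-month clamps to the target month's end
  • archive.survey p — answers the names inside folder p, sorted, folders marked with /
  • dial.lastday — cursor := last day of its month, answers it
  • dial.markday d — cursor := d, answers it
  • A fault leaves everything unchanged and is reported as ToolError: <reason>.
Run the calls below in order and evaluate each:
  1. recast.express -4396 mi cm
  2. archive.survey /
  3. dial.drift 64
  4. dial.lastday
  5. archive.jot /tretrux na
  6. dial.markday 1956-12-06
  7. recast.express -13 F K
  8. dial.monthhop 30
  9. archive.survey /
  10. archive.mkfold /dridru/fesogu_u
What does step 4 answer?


Answer: 1838-10-31

Derivation:
~$ recast.express v='-4396' u_from='mi' u_to='cm'
  -3537338112/5
~$ archive.survey p='/'
  [dridru/, plasnisi]
~$ dial.drift n='64'
  1838-10-01
~$ dial.lastday
  1838-10-31
~$ archive.jot p='/tretrux' c='na'
  created
~$ dial.markday d='1956-12-06'
  1956-12-06
~$ recast.express v='-13' u_from='F' u_to='K'
  4963/20
~$ dial.monthhop n='30'
  1959-06-06
~$ archive.survey p='/'
  [dridru/, plasnisi, tretrux]
~$ archive.mkfold p='/dridru/fesogu_u'
  ok


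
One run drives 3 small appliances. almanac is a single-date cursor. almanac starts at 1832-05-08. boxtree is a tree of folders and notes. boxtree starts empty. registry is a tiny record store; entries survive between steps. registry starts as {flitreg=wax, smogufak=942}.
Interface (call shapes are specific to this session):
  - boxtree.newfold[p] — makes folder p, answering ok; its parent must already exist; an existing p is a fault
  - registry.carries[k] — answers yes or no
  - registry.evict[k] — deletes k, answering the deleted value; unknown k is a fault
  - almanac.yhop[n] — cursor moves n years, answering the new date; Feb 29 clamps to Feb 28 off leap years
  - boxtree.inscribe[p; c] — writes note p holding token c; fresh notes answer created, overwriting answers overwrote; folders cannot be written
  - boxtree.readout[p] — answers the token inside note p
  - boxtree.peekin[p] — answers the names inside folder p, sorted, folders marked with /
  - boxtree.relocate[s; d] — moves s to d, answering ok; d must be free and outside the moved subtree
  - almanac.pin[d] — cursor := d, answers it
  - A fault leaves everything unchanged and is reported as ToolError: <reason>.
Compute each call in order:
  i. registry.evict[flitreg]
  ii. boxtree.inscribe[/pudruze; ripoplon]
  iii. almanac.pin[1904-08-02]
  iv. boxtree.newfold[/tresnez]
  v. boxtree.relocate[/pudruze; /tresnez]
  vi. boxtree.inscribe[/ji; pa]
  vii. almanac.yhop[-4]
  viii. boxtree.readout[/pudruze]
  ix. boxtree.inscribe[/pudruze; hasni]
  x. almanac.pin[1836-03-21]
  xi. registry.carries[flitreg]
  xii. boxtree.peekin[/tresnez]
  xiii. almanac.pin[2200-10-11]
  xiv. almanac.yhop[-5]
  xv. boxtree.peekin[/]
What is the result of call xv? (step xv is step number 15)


I run evict using k→flitreg, — result: wax.
Next I call inscribe using p→/pudruze, c→ripoplon, which returns created.
I invoke pin using d→1904-08-02, and get 1904-08-02.
I call newfold using p→/tresnez, — result: ok.
Next I call relocate using s→/pudruze, d→/tresnez, yielding ToolError: exists.
Now I run inscribe using p→/ji, c→pa, which returns created.
Next I call yhop using n→-4, and get 1900-08-02.
I try readout using p→/pudruze, and observe ripoplon.
Calling inscribe using p→/pudruze, c→hasni, and observe overwrote.
Then pin using d→1836-03-21, and get 1836-03-21.
Calling carries using k→flitreg, and observe no.
I try peekin using p→/tresnez, → [].
I invoke pin using d→2200-10-11, giving 2200-10-11.
I invoke yhop using n→-5, and see 2195-10-11.
I try peekin using p→/, giving [ji, pudruze, tresnez/].

Answer: [ji, pudruze, tresnez/]


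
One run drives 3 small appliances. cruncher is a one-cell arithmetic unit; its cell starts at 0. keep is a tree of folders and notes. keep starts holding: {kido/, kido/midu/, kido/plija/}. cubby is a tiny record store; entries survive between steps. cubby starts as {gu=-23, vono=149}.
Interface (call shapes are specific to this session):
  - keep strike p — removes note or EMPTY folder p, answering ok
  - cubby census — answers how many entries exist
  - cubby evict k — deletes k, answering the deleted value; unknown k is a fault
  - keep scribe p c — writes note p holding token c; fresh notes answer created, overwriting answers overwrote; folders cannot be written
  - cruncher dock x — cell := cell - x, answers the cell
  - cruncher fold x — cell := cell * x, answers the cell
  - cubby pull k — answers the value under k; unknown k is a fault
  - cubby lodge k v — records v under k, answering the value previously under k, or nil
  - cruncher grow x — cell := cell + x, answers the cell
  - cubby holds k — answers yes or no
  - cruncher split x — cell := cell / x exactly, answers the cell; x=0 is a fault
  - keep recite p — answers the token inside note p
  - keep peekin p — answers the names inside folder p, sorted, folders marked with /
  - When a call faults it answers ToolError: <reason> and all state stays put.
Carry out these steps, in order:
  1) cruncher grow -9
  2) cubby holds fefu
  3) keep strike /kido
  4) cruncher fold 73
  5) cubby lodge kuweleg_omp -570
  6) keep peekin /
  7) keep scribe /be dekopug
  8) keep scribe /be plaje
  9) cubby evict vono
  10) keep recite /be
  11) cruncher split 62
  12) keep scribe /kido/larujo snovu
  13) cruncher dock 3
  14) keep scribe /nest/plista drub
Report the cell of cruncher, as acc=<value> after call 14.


Act: cruncher grow[x='-9']
Obs: -9
Act: cubby holds[k='fefu']
Obs: no
Act: keep strike[p='/kido']
Obs: ToolError: not empty
Act: cruncher fold[x='73']
Obs: -657
Act: cubby lodge[k='kuweleg_omp'; v='-570']
Obs: nil
Act: keep peekin[p='/']
Obs: [kido/]
Act: keep scribe[p='/be'; c='dekopug']
Obs: created
Act: keep scribe[p='/be'; c='plaje']
Obs: overwrote
Act: cubby evict[k='vono']
Obs: 149
Act: keep recite[p='/be']
Obs: plaje
Act: cruncher split[x='62']
Obs: -657/62
Act: keep scribe[p='/kido/larujo'; c='snovu']
Obs: created
Act: cruncher dock[x='3']
Obs: -843/62
Act: keep scribe[p='/nest/plista'; c='drub']
Obs: ToolError: no parent

Answer: acc=-843/62


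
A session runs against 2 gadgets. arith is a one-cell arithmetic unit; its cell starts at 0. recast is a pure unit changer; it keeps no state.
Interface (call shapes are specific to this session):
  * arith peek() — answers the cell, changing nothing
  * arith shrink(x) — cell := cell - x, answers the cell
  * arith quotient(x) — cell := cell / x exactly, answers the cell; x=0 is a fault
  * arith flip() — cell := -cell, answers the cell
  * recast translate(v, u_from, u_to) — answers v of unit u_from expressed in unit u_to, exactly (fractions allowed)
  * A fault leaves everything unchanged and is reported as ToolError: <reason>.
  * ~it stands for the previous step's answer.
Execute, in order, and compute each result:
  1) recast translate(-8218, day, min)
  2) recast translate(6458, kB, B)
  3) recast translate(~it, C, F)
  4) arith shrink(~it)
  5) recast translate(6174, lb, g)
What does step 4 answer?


Answer: -11624432

Derivation:
~$ recast translate -8218 day min
= -11833920
~$ recast translate 6458 kB B
= 6458000
~$ recast translate ~it C F
= 11624432
~$ arith shrink ~it
= -11624432
~$ recast translate 6174 lb g
= 140023964619/50000


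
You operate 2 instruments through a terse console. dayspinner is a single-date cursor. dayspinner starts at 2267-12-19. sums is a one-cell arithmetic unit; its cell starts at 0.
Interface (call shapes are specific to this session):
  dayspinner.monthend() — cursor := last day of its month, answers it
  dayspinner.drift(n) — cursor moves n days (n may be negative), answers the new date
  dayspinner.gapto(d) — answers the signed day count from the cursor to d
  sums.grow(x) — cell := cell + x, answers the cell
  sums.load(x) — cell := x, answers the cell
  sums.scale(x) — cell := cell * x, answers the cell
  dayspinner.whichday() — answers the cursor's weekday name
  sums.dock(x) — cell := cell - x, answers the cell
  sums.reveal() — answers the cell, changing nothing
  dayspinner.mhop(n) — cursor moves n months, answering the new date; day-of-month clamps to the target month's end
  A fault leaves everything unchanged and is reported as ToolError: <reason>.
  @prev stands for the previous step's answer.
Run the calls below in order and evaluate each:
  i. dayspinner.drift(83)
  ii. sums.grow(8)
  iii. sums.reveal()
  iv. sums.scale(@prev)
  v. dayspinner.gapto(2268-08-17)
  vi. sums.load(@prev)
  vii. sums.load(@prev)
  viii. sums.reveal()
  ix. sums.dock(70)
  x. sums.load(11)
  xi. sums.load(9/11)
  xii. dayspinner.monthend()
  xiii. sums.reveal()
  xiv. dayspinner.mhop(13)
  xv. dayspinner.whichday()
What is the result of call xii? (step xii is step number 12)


Answer: 2268-03-31

Derivation:
% dayspinner.drift n: 83
  2268-03-11
% sums.grow x: 8
  8
% sums.reveal
  8
% sums.scale x: @prev
  64
% dayspinner.gapto d: 2268-08-17
  159
% sums.load x: @prev
  159
% sums.load x: @prev
  159
% sums.reveal
  159
% sums.dock x: 70
  89
% sums.load x: 11
  11
% sums.load x: 9/11
  9/11
% dayspinner.monthend
  2268-03-31
% sums.reveal
  9/11
% dayspinner.mhop n: 13
  2269-04-30
% dayspinner.whichday
  Friday


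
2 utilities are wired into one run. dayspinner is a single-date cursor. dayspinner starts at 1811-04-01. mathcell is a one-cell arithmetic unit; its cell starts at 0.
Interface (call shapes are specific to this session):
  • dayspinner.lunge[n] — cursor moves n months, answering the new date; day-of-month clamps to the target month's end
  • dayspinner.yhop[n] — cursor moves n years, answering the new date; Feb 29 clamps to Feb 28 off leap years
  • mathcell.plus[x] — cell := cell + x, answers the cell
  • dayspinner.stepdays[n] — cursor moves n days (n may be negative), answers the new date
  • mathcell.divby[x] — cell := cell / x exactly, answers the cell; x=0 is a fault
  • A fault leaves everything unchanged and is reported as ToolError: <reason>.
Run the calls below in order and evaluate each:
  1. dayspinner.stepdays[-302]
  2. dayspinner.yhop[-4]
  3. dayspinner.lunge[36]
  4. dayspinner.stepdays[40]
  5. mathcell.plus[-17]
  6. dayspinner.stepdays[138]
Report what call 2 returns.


Answer: 1806-06-03

Derivation:
Step: dayspinner.stepdays[n='-302']
Result: 1810-06-03
Step: dayspinner.yhop[n='-4']
Result: 1806-06-03
Step: dayspinner.lunge[n='36']
Result: 1809-06-03
Step: dayspinner.stepdays[n='40']
Result: 1809-07-13
Step: mathcell.plus[x='-17']
Result: -17
Step: dayspinner.stepdays[n='138']
Result: 1809-11-28


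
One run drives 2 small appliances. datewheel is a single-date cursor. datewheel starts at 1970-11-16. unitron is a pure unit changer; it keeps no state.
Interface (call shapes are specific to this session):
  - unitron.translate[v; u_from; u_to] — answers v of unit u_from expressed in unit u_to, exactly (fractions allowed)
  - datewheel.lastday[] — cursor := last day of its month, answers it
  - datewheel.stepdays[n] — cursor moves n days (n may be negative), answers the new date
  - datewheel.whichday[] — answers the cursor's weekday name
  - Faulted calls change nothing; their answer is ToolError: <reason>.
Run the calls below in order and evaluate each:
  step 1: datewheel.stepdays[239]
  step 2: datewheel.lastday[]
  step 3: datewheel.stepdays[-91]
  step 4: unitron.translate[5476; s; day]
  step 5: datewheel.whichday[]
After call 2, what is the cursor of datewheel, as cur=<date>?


Answer: cur=1971-07-31

Derivation:
Invoking stepdays on n=239: 1971-07-13.
Invoking lastday(): 1971-07-31.
Using stepdays on n=-91, and get 1971-05-01.
I run translate on v=5476, u_from=s, u_to=day, yielding 1369/21600.
I run whichday(), yielding Saturday.


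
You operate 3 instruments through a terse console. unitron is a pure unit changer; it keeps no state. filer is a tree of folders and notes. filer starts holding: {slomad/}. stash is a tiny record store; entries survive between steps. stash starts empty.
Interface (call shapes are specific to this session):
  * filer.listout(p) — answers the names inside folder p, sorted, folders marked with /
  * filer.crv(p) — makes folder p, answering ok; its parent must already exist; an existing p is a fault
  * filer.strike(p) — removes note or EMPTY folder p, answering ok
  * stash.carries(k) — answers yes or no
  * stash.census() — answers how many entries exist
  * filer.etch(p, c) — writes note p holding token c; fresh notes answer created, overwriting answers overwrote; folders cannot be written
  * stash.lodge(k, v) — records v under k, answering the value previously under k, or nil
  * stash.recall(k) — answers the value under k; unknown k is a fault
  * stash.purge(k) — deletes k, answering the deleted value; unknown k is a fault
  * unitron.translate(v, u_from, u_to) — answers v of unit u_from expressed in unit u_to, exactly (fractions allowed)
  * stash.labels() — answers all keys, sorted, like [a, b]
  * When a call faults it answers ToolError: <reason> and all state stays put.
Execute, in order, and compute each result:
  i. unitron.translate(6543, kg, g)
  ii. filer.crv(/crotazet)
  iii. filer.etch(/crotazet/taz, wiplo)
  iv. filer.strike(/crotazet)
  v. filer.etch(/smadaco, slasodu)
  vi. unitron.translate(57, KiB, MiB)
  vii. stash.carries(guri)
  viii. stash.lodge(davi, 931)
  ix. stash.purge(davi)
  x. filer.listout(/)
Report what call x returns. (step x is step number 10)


> translate v='6543' u_from='kg' u_to='g'
= 6543000
> crv p='/crotazet'
= ok
> etch p='/crotazet/taz' c='wiplo'
= created
> strike p='/crotazet'
= ToolError: not empty
> etch p='/smadaco' c='slasodu'
= created
> translate v='57' u_from='KiB' u_to='MiB'
= 57/1024
> carries k='guri'
= no
> lodge k='davi' v='931'
= nil
> purge k='davi'
= 931
> listout p='/'
= [crotazet/, slomad/, smadaco]

Answer: [crotazet/, slomad/, smadaco]


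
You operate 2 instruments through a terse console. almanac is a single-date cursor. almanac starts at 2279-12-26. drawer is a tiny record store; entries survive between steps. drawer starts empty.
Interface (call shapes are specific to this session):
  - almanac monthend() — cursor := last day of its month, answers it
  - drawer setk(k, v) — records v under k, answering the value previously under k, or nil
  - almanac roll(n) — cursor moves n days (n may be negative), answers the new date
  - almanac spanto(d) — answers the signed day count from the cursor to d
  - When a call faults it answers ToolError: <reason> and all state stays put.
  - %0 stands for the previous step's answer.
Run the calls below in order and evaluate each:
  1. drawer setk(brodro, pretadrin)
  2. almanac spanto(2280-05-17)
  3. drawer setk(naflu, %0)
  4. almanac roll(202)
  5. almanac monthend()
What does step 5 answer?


I call drawer setk passing k='brodro', v='pretadrin', which returns nil.
Next I call almanac spanto passing d='2280-05-17': 143.
I run drawer setk passing k='naflu', v='%0', and see nil.
I invoke almanac roll passing n='202', → 2280-07-15.
Now I run almanac monthend(), and see 2280-07-31.

Answer: 2280-07-31


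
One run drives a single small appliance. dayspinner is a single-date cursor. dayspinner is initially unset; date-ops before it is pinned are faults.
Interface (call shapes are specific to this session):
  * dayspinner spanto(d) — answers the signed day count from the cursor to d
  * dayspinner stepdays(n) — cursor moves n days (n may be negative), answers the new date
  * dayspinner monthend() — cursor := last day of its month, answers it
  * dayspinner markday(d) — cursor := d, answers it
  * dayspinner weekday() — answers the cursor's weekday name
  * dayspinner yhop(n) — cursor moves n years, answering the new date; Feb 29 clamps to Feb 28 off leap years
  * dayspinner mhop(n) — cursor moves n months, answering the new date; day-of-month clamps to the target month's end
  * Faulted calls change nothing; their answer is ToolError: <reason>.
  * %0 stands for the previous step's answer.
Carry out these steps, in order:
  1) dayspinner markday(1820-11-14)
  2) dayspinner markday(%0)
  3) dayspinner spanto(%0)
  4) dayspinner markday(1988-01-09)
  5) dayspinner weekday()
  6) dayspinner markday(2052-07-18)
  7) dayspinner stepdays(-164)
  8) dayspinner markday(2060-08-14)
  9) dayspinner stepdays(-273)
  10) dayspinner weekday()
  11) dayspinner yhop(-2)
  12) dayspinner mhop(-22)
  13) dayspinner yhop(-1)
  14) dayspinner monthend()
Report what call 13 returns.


Do: dayspinner markday[d='1820-11-14']
See: 1820-11-14
Do: dayspinner markday[d='%0']
See: 1820-11-14
Do: dayspinner spanto[d='%0']
See: 0
Do: dayspinner markday[d='1988-01-09']
See: 1988-01-09
Do: dayspinner weekday[]
See: Saturday
Do: dayspinner markday[d='2052-07-18']
See: 2052-07-18
Do: dayspinner stepdays[n='-164']
See: 2052-02-05
Do: dayspinner markday[d='2060-08-14']
See: 2060-08-14
Do: dayspinner stepdays[n='-273']
See: 2059-11-15
Do: dayspinner weekday[]
See: Saturday
Do: dayspinner yhop[n='-2']
See: 2057-11-15
Do: dayspinner mhop[n='-22']
See: 2056-01-15
Do: dayspinner yhop[n='-1']
See: 2055-01-15
Do: dayspinner monthend[]
See: 2055-01-31

Answer: 2055-01-15


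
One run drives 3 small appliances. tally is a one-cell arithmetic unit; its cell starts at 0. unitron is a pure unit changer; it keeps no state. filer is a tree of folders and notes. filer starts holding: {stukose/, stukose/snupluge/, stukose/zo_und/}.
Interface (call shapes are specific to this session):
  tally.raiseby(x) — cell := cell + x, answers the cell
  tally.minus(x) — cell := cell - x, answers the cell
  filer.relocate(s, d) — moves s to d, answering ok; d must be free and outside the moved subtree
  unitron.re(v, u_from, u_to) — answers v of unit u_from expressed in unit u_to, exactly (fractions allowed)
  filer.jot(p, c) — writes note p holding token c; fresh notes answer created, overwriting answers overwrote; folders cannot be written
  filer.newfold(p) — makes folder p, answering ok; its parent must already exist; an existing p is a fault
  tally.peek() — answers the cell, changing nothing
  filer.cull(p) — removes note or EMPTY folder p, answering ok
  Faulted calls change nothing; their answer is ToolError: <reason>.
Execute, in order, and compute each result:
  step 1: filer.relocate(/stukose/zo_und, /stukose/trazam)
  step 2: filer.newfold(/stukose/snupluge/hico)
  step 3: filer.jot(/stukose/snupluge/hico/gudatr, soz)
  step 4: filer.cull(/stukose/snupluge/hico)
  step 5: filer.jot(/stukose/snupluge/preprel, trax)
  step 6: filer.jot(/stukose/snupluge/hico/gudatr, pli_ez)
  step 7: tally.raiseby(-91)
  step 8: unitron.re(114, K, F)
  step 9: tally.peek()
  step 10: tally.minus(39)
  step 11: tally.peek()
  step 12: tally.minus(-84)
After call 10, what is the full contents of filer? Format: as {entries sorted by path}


>> filer.relocate(s='/stukose/zo_und', d='/stukose/trazam')
<< ok
>> filer.newfold(p='/stukose/snupluge/hico')
<< ok
>> filer.jot(p='/stukose/snupluge/hico/gudatr', c='soz')
<< created
>> filer.cull(p='/stukose/snupluge/hico')
<< ToolError: not empty
>> filer.jot(p='/stukose/snupluge/preprel', c='trax')
<< created
>> filer.jot(p='/stukose/snupluge/hico/gudatr', c='pli_ez')
<< overwrote
>> tally.raiseby(x='-91')
<< -91
>> unitron.re(v='114', u_from='K', u_to='F')
<< -25447/100
>> tally.peek()
<< -91
>> tally.minus(x='39')
<< -130
>> tally.peek()
<< -130
>> tally.minus(x='-84')
<< -46

Answer: {stukose/, stukose/snupluge/, stukose/snupluge/hico/, stukose/snupluge/hico/gudatr=pli_ez, stukose/snupluge/preprel=trax, stukose/trazam/}
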